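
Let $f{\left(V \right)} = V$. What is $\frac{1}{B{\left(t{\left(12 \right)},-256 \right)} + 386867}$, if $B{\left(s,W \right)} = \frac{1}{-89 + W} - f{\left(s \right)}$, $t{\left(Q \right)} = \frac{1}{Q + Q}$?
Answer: $\frac{920}{355917599} \approx 2.5849 \cdot 10^{-6}$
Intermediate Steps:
$t{\left(Q \right)} = \frac{1}{2 Q}$
$B{\left(s,W \right)} = \frac{1}{-89 + W} - s$
$\frac{1}{B{\left(t{\left(12 \right)},-256 \right)} + 386867} = \frac{1}{\frac{1 + 89 \frac{1}{2 \cdot 12} - - 256 \frac{1}{2 \cdot 12}}{-89 - 256} + 386867} = \frac{1}{\frac{1 + 89 \cdot \frac{1}{2} \cdot \frac{1}{12} - - 256 \cdot \frac{1}{2} \cdot \frac{1}{12}}{-345} + 386867} = \frac{1}{- \frac{1 + 89 \cdot \frac{1}{24} - \left(-256\right) \frac{1}{24}}{345} + 386867} = \frac{1}{- \frac{1 + \frac{89}{24} + \frac{32}{3}}{345} + 386867} = \frac{1}{\left(- \frac{1}{345}\right) \frac{123}{8} + 386867} = \frac{1}{- \frac{41}{920} + 386867} = \frac{1}{\frac{355917599}{920}} = \frac{920}{355917599}$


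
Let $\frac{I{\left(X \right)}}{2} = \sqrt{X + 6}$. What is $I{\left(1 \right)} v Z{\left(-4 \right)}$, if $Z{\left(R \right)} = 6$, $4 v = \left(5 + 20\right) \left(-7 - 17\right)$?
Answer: $- 1800 \sqrt{7} \approx -4762.4$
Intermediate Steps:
$v = -150$ ($v = \frac{\left(5 + 20\right) \left(-7 - 17\right)}{4} = \frac{25 \left(-24\right)}{4} = \frac{1}{4} \left(-600\right) = -150$)
$I{\left(X \right)} = 2 \sqrt{6 + X}$ ($I{\left(X \right)} = 2 \sqrt{X + 6} = 2 \sqrt{6 + X}$)
$I{\left(1 \right)} v Z{\left(-4 \right)} = 2 \sqrt{6 + 1} \left(-150\right) 6 = 2 \sqrt{7} \left(-150\right) 6 = - 300 \sqrt{7} \cdot 6 = - 1800 \sqrt{7}$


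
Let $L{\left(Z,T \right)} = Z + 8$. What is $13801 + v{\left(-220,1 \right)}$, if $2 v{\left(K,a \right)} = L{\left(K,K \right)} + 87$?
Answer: $\frac{27477}{2} \approx 13739.0$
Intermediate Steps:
$L{\left(Z,T \right)} = 8 + Z$
$v{\left(K,a \right)} = \frac{95}{2} + \frac{K}{2}$ ($v{\left(K,a \right)} = \frac{\left(8 + K\right) + 87}{2} = \frac{95 + K}{2} = \frac{95}{2} + \frac{K}{2}$)
$13801 + v{\left(-220,1 \right)} = 13801 + \left(\frac{95}{2} + \frac{1}{2} \left(-220\right)\right) = 13801 + \left(\frac{95}{2} - 110\right) = 13801 - \frac{125}{2} = \frac{27477}{2}$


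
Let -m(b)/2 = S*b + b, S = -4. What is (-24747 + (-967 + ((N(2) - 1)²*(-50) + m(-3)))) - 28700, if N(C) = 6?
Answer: -55682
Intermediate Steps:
m(b) = 6*b (m(b) = -2*(-4*b + b) = -(-6)*b = 6*b)
(-24747 + (-967 + ((N(2) - 1)²*(-50) + m(-3)))) - 28700 = (-24747 + (-967 + ((6 - 1)²*(-50) + 6*(-3)))) - 28700 = (-24747 + (-967 + (5²*(-50) - 18))) - 28700 = (-24747 + (-967 + (25*(-50) - 18))) - 28700 = (-24747 + (-967 + (-1250 - 18))) - 28700 = (-24747 + (-967 - 1268)) - 28700 = (-24747 - 2235) - 28700 = -26982 - 28700 = -55682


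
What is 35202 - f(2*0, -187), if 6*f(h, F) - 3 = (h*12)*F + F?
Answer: 105698/3 ≈ 35233.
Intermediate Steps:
f(h, F) = ½ + F/6 + 2*F*h (f(h, F) = ½ + ((h*12)*F + F)/6 = ½ + ((12*h)*F + F)/6 = ½ + (12*F*h + F)/6 = ½ + (F + 12*F*h)/6 = ½ + (F/6 + 2*F*h) = ½ + F/6 + 2*F*h)
35202 - f(2*0, -187) = 35202 - (½ + (⅙)*(-187) + 2*(-187)*(2*0)) = 35202 - (½ - 187/6 + 2*(-187)*0) = 35202 - (½ - 187/6 + 0) = 35202 - 1*(-92/3) = 35202 + 92/3 = 105698/3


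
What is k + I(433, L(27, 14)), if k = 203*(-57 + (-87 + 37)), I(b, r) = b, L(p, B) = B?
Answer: -21288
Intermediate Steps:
k = -21721 (k = 203*(-57 - 50) = 203*(-107) = -21721)
k + I(433, L(27, 14)) = -21721 + 433 = -21288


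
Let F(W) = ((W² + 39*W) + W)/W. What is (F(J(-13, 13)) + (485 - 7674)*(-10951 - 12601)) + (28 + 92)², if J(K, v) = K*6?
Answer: 169329690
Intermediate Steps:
J(K, v) = 6*K
F(W) = (W² + 40*W)/W
(F(J(-13, 13)) + (485 - 7674)*(-10951 - 12601)) + (28 + 92)² = ((40 + 6*(-13)) + (485 - 7674)*(-10951 - 12601)) + (28 + 92)² = ((40 - 78) - 7189*(-23552)) + 120² = (-38 + 169315328) + 14400 = 169315290 + 14400 = 169329690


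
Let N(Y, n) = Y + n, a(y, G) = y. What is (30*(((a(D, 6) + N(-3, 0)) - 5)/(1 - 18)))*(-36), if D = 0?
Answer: -8640/17 ≈ -508.24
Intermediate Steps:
(30*(((a(D, 6) + N(-3, 0)) - 5)/(1 - 18)))*(-36) = (30*(((0 + (-3 + 0)) - 5)/(1 - 18)))*(-36) = (30*(((0 - 3) - 5)/(-17)))*(-36) = (30*((-3 - 5)*(-1/17)))*(-36) = (30*(-8*(-1/17)))*(-36) = (30*(8/17))*(-36) = (240/17)*(-36) = -8640/17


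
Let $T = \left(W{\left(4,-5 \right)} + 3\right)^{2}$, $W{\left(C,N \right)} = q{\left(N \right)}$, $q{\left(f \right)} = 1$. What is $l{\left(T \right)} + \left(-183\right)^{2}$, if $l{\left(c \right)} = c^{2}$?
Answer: $33745$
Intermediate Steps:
$W{\left(C,N \right)} = 1$
$T = 16$ ($T = \left(1 + 3\right)^{2} = 4^{2} = 16$)
$l{\left(T \right)} + \left(-183\right)^{2} = 16^{2} + \left(-183\right)^{2} = 256 + 33489 = 33745$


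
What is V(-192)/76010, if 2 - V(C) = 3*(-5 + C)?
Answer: 593/76010 ≈ 0.0078016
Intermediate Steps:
V(C) = 17 - 3*C (V(C) = 2 - 3*(-5 + C) = 2 - (-15 + 3*C) = 2 + (15 - 3*C) = 17 - 3*C)
V(-192)/76010 = (17 - 3*(-192))/76010 = (17 + 576)*(1/76010) = 593*(1/76010) = 593/76010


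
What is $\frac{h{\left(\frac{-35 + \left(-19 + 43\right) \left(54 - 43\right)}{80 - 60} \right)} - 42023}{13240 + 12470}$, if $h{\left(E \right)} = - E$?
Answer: $- \frac{840689}{514200} \approx -1.6349$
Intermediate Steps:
$\frac{h{\left(\frac{-35 + \left(-19 + 43\right) \left(54 - 43\right)}{80 - 60} \right)} - 42023}{13240 + 12470} = \frac{- \frac{-35 + \left(-19 + 43\right) \left(54 - 43\right)}{80 - 60} - 42023}{13240 + 12470} = \frac{- \frac{-35 + 24 \cdot 11}{20} - 42023}{25710} = \left(- \frac{-35 + 264}{20} - 42023\right) \frac{1}{25710} = \left(- \frac{229}{20} - 42023\right) \frac{1}{25710} = \left(- \frac{840689}{20}\right) \frac{1}{25710} = - \frac{840689}{514200}$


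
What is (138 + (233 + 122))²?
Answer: 243049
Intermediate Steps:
(138 + (233 + 122))² = (138 + 355)² = 493² = 243049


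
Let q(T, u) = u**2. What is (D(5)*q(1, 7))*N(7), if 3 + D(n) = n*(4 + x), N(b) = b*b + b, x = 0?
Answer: 46648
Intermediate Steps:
N(b) = b + b**2 (N(b) = b**2 + b = b + b**2)
D(n) = -3 + 4*n (D(n) = -3 + n*(4 + 0) = -3 + n*4 = -3 + 4*n)
(D(5)*q(1, 7))*N(7) = ((-3 + 4*5)*7**2)*(7*(1 + 7)) = ((-3 + 20)*49)*(7*8) = (17*49)*56 = 833*56 = 46648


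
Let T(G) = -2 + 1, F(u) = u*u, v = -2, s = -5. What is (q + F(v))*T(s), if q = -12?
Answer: 8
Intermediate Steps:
F(u) = u²
T(G) = -1
(q + F(v))*T(s) = (-12 + (-2)²)*(-1) = (-12 + 4)*(-1) = -8*(-1) = 8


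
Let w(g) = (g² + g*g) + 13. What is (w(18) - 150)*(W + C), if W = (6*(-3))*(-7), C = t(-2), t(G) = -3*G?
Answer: 67452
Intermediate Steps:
C = 6 (C = -3*(-2) = 6)
w(g) = 13 + 2*g² (w(g) = (g² + g²) + 13 = 2*g² + 13 = 13 + 2*g²)
W = 126 (W = -18*(-7) = 126)
(w(18) - 150)*(W + C) = ((13 + 2*18²) - 150)*(126 + 6) = ((13 + 2*324) - 150)*132 = ((13 + 648) - 150)*132 = (661 - 150)*132 = 511*132 = 67452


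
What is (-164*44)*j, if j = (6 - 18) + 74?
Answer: -447392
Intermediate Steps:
j = 62 (j = -12 + 74 = 62)
(-164*44)*j = -164*44*62 = -7216*62 = -447392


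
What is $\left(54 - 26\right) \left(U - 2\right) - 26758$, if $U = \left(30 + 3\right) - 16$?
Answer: $-26338$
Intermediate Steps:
$U = 17$ ($U = 33 - 16 = 17$)
$\left(54 - 26\right) \left(U - 2\right) - 26758 = \left(54 - 26\right) \left(17 - 2\right) - 26758 = 28 \cdot 15 - 26758 = 420 - 26758 = -26338$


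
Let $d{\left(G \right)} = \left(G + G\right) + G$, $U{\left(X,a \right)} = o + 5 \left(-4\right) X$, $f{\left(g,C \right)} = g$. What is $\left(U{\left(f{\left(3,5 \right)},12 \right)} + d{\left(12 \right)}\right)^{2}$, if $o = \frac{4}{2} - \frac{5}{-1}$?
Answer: $289$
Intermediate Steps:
$o = 7$ ($o = 4 \cdot \frac{1}{2} - -5 = 2 + 5 = 7$)
$U{\left(X,a \right)} = 7 - 20 X$ ($U{\left(X,a \right)} = 7 + 5 \left(-4\right) X = 7 - 20 X$)
$d{\left(G \right)} = 3 G$ ($d{\left(G \right)} = 2 G + G = 3 G$)
$\left(U{\left(f{\left(3,5 \right)},12 \right)} + d{\left(12 \right)}\right)^{2} = \left(\left(7 - 60\right) + 3 \cdot 12\right)^{2} = \left(\left(7 - 60\right) + 36\right)^{2} = \left(-53 + 36\right)^{2} = \left(-17\right)^{2} = 289$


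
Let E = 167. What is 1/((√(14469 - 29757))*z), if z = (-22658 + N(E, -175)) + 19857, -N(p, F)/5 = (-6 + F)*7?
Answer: -I*√78/3859128 ≈ -2.2885e-6*I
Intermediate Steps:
N(p, F) = 210 - 35*F (N(p, F) = -5*(-6 + F)*7 = -5*(-42 + 7*F) = 210 - 35*F)
z = 3534 (z = (-22658 + (210 - 35*(-175))) + 19857 = (-22658 + (210 + 6125)) + 19857 = (-22658 + 6335) + 19857 = -16323 + 19857 = 3534)
1/((√(14469 - 29757))*z) = 1/(√(14469 - 29757)*3534) = (1/3534)/√(-15288) = (1/3534)/(14*I*√78) = -I*√78/1092*(1/3534) = -I*√78/3859128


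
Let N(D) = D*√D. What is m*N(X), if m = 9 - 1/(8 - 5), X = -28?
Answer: -1456*I*√7/3 ≈ -1284.1*I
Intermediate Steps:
N(D) = D^(3/2)
m = 26/3 (m = 9 - 1/3 = 9 - 1*⅓ = 9 - ⅓ = 26/3 ≈ 8.6667)
m*N(X) = 26*(-28)^(3/2)/3 = 26*(-56*I*√7)/3 = -1456*I*√7/3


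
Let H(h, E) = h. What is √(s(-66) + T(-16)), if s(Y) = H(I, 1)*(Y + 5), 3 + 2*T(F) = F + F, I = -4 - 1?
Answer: 5*√46/2 ≈ 16.956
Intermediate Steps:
I = -5
T(F) = -3/2 + F (T(F) = -3/2 + (F + F)/2 = -3/2 + (2*F)/2 = -3/2 + F)
s(Y) = -25 - 5*Y (s(Y) = -5*(Y + 5) = -5*(5 + Y) = -25 - 5*Y)
√(s(-66) + T(-16)) = √((-25 - 5*(-66)) + (-3/2 - 16)) = √((-25 + 330) - 35/2) = √(305 - 35/2) = √(575/2) = 5*√46/2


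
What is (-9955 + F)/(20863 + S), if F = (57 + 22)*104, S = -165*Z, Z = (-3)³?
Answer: -1739/25318 ≈ -0.068686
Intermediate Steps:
Z = -27
S = 4455 (S = -165*(-27) = 4455)
F = 8216 (F = 79*104 = 8216)
(-9955 + F)/(20863 + S) = (-9955 + 8216)/(20863 + 4455) = -1739/25318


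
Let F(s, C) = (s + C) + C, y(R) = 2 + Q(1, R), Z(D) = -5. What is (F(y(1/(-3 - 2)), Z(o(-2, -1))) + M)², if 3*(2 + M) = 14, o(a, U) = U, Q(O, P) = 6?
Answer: 4/9 ≈ 0.44444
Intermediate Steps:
M = 8/3 (M = -2 + (⅓)*14 = -2 + 14/3 = 8/3 ≈ 2.6667)
y(R) = 8 (y(R) = 2 + 6 = 8)
F(s, C) = s + 2*C (F(s, C) = (C + s) + C = s + 2*C)
(F(y(1/(-3 - 2)), Z(o(-2, -1))) + M)² = ((8 + 2*(-5)) + 8/3)² = ((8 - 10) + 8/3)² = (-2 + 8/3)² = (⅔)² = 4/9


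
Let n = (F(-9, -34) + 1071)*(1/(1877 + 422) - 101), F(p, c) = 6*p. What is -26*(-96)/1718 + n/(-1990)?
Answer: 104279240937/1964966795 ≈ 53.069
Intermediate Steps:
n = -236145366/2299 (n = (6*(-9) + 1071)*(1/(1877 + 422) - 101) = (-54 + 1071)*(1/2299 - 101) = 1017*(1/2299 - 101) = 1017*(-232198/2299) = -236145366/2299 ≈ -1.0272e+5)
-26*(-96)/1718 + n/(-1990) = -26*(-96)/1718 - 236145366/2299/(-1990) = 2496*(1/1718) - 236145366/2299*(-1/1990) = 1248/859 + 118072683/2287505 = 104279240937/1964966795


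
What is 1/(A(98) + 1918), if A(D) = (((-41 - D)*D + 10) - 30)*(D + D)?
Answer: -1/2671914 ≈ -3.7426e-7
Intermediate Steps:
A(D) = 2*D*(-20 + D*(-41 - D)) (A(D) = ((D*(-41 - D) + 10) - 30)*(2*D) = ((10 + D*(-41 - D)) - 30)*(2*D) = (-20 + D*(-41 - D))*(2*D) = 2*D*(-20 + D*(-41 - D)))
1/(A(98) + 1918) = 1/(-2*98*(20 + 98² + 41*98) + 1918) = 1/(-2*98*(20 + 9604 + 4018) + 1918) = 1/(-2*98*13642 + 1918) = 1/(-2673832 + 1918) = 1/(-2671914) = -1/2671914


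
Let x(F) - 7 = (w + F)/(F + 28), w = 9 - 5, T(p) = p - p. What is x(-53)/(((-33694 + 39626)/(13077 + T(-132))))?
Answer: 732312/37075 ≈ 19.752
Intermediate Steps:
T(p) = 0
w = 4
x(F) = 7 + (4 + F)/(28 + F) (x(F) = 7 + (4 + F)/(F + 28) = 7 + (4 + F)/(28 + F))
x(-53)/(((-33694 + 39626)/(13077 + T(-132)))) = (8*(25 - 53)/(28 - 53))/(((-33694 + 39626)/(13077 + 0))) = (8*(-28)/(-25))/((5932/13077)) = (8*(-1/25)*(-28))/((5932*(1/13077))) = 224/(25*(5932/13077)) = (224/25)*(13077/5932) = 732312/37075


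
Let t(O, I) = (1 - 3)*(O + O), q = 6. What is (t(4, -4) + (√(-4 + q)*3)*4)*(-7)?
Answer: 112 - 84*√2 ≈ -6.7939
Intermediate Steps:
t(O, I) = -4*O
(t(4, -4) + (√(-4 + q)*3)*4)*(-7) = (-4*4 + (√(-4 + 6)*3)*4)*(-7) = (-16 + (√2*3)*4)*(-7) = (-16 + (3*√2)*4)*(-7) = (-16 + 12*√2)*(-7) = 112 - 84*√2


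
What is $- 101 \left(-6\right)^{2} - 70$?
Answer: $-3706$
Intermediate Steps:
$- 101 \left(-6\right)^{2} - 70 = \left(-101\right) 36 - 70 = -3636 - 70 = -3706$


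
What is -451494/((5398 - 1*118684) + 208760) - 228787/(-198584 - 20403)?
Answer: -38514053270/10453782419 ≈ -3.6842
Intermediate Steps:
-451494/((5398 - 1*118684) + 208760) - 228787/(-198584 - 20403) = -451494/((5398 - 118684) + 208760) - 228787/(-218987) = -451494/(-113286 + 208760) - 228787*(-1/218987) = -451494/95474 + 228787/218987 = -451494*1/95474 + 228787/218987 = -225747/47737 + 228787/218987 = -38514053270/10453782419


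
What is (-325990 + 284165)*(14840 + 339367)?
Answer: -14814707775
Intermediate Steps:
(-325990 + 284165)*(14840 + 339367) = -41825*354207 = -14814707775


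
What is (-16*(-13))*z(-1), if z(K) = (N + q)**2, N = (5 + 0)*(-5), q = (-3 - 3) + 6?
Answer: 130000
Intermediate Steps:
q = 0 (q = -6 + 6 = 0)
N = -25 (N = 5*(-5) = -25)
z(K) = 625 (z(K) = (-25 + 0)**2 = (-25)**2 = 625)
(-16*(-13))*z(-1) = -16*(-13)*625 = 208*625 = 130000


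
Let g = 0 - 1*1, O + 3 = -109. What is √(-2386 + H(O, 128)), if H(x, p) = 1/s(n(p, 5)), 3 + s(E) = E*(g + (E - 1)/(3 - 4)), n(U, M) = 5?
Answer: I*√467663/14 ≈ 48.847*I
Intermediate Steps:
O = -112 (O = -3 - 109 = -112)
g = -1 (g = 0 - 1 = -1)
s(E) = -3 - E² (s(E) = -3 + E*(-1 + (E - 1)/(3 - 4)) = -3 + E*(-1 + (-1 + E)/(-1)) = -3 + E*(-1 + (-1 + E)*(-1)) = -3 + E*(-1 + (1 - E)) = -3 + E*(-E) = -3 - E²)
H(x, p) = -1/28 (H(x, p) = 1/(-3 - 1*5²) = 1/(-3 - 1*25) = 1/(-3 - 25) = 1/(-28) = -1/28)
√(-2386 + H(O, 128)) = √(-2386 - 1/28) = √(-66809/28) = I*√467663/14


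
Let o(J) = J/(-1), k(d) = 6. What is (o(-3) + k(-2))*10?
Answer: 90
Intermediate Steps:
o(J) = -J (o(J) = J*(-1) = -J)
(o(-3) + k(-2))*10 = (-1*(-3) + 6)*10 = (3 + 6)*10 = 9*10 = 90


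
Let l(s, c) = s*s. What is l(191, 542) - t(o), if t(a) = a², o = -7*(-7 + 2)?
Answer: 35256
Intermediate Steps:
o = 35 (o = -7*(-5) = 35)
l(s, c) = s²
l(191, 542) - t(o) = 191² - 1*35² = 36481 - 1*1225 = 36481 - 1225 = 35256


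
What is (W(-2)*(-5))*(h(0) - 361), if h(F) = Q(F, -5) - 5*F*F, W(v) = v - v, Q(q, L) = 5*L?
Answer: 0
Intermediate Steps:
W(v) = 0
h(F) = -25 - 5*F² (h(F) = 5*(-5) - 5*F*F = -25 - 5*F²)
(W(-2)*(-5))*(h(0) - 361) = (0*(-5))*((-25 - 5*0²) - 361) = 0*((-25 - 5*0) - 361) = 0*((-25 + 0) - 361) = 0*(-25 - 361) = 0*(-386) = 0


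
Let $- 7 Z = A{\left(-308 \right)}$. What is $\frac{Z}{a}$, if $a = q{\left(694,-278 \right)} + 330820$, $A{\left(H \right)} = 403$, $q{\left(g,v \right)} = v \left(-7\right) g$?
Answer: $- \frac{403}{11769408} \approx -3.4241 \cdot 10^{-5}$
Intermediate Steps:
$q{\left(g,v \right)} = - 7 g v$ ($q{\left(g,v \right)} = - 7 v g = - 7 g v$)
$Z = - \frac{403}{7}$ ($Z = \left(- \frac{1}{7}\right) 403 = - \frac{403}{7} \approx -57.571$)
$a = 1681344$ ($a = \left(-7\right) 694 \left(-278\right) + 330820 = 1350524 + 330820 = 1681344$)
$\frac{Z}{a} = - \frac{403}{7 \cdot 1681344} = \left(- \frac{403}{7}\right) \frac{1}{1681344} = - \frac{403}{11769408}$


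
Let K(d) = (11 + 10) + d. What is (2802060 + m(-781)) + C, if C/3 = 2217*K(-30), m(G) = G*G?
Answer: 3352162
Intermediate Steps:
K(d) = 21 + d
m(G) = G²
C = -59859 (C = 3*(2217*(21 - 30)) = 3*(2217*(-9)) = 3*(-19953) = -59859)
(2802060 + m(-781)) + C = (2802060 + (-781)²) - 59859 = (2802060 + 609961) - 59859 = 3412021 - 59859 = 3352162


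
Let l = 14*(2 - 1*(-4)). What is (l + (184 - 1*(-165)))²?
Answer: 187489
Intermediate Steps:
l = 84 (l = 14*(2 + 4) = 14*6 = 84)
(l + (184 - 1*(-165)))² = (84 + (184 - 1*(-165)))² = (84 + (184 + 165))² = (84 + 349)² = 433² = 187489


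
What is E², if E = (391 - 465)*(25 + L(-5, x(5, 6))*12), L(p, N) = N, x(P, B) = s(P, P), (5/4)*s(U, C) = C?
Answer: 29181604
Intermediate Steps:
s(U, C) = 4*C/5
x(P, B) = 4*P/5
E = -5402 (E = (391 - 465)*(25 + ((⅘)*5)*12) = -74*(25 + 4*12) = -74*(25 + 48) = -74*73 = -5402)
E² = (-5402)² = 29181604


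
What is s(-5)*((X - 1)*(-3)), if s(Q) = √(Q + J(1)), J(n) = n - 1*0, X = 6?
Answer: -30*I ≈ -30.0*I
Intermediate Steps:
J(n) = n (J(n) = n + 0 = n)
s(Q) = √(1 + Q) (s(Q) = √(Q + 1) = √(1 + Q))
s(-5)*((X - 1)*(-3)) = √(1 - 5)*((6 - 1)*(-3)) = √(-4)*(5*(-3)) = (2*I)*(-15) = -30*I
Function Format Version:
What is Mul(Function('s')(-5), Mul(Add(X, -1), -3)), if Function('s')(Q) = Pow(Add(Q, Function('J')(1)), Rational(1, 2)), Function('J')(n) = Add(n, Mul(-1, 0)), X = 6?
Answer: Mul(-30, I) ≈ Mul(-30.000, I)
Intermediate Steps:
Function('J')(n) = n (Function('J')(n) = Add(n, 0) = n)
Function('s')(Q) = Pow(Add(1, Q), Rational(1, 2)) (Function('s')(Q) = Pow(Add(Q, 1), Rational(1, 2)) = Pow(Add(1, Q), Rational(1, 2)))
Mul(Function('s')(-5), Mul(Add(X, -1), -3)) = Mul(Pow(Add(1, -5), Rational(1, 2)), Mul(Add(6, -1), -3)) = Mul(Pow(-4, Rational(1, 2)), Mul(5, -3)) = Mul(Mul(2, I), -15) = Mul(-30, I)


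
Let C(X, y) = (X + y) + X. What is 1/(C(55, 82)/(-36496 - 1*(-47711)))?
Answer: 11215/192 ≈ 58.411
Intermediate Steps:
C(X, y) = y + 2*X
1/(C(55, 82)/(-36496 - 1*(-47711))) = 1/((82 + 2*55)/(-36496 - 1*(-47711))) = 1/((82 + 110)/(-36496 + 47711)) = 1/(192/11215) = 11215/192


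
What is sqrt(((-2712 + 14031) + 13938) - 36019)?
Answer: I*sqrt(10762) ≈ 103.74*I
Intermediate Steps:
sqrt(((-2712 + 14031) + 13938) - 36019) = sqrt((11319 + 13938) - 36019) = sqrt(25257 - 36019) = sqrt(-10762) = I*sqrt(10762)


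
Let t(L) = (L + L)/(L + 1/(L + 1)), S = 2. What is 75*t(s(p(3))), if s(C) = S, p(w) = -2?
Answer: 900/7 ≈ 128.57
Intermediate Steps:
s(C) = 2
t(L) = 2*L/(L + 1/(1 + L)) (t(L) = (2*L)/(L + 1/(1 + L)) = 2*L/(L + 1/(1 + L)))
75*t(s(p(3))) = 75*(2*2*(1 + 2)/(1 + 2 + 2²)) = 75*(2*2*3/(1 + 2 + 4)) = 75*(2*2*3/7) = 75*(2*2*(⅐)*3) = 75*(12/7) = 900/7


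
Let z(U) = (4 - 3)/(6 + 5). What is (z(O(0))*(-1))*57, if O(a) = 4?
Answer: -57/11 ≈ -5.1818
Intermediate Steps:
z(U) = 1/11
(z(O(0))*(-1))*57 = ((1/11)*(-1))*57 = -1/11*57 = -57/11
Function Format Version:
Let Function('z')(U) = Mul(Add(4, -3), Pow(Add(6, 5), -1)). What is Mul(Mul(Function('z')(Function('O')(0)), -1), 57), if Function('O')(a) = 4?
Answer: Rational(-57, 11) ≈ -5.1818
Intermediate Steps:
Function('z')(U) = Rational(1, 11) (Function('z')(U) = Mul(1, Pow(11, -1)) = Mul(1, Rational(1, 11)) = Rational(1, 11))
Mul(Mul(Function('z')(Function('O')(0)), -1), 57) = Mul(Mul(Rational(1, 11), -1), 57) = Mul(Rational(-1, 11), 57) = Rational(-57, 11)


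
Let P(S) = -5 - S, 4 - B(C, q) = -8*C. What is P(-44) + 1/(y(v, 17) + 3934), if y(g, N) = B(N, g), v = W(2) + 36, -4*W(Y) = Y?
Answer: 158887/4074 ≈ 39.000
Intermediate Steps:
W(Y) = -Y/4
B(C, q) = 4 + 8*C (B(C, q) = 4 - (-8)*C = 4 + 8*C)
v = 71/2 (v = -1/4*2 + 36 = -1/2 + 36 = 71/2 ≈ 35.500)
y(g, N) = 4 + 8*N
P(-44) + 1/(y(v, 17) + 3934) = (-5 - 1*(-44)) + 1/((4 + 8*17) + 3934) = (-5 + 44) + 1/((4 + 136) + 3934) = 39 + 1/(140 + 3934) = 39 + 1/4074 = 158887/4074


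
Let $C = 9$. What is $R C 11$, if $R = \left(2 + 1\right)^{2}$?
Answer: $891$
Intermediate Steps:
$R = 9$ ($R = 3^{2} = 9$)
$R C 11 = 9 \cdot 9 \cdot 11 = 81 \cdot 11 = 891$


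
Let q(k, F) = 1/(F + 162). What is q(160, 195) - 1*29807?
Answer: -10641098/357 ≈ -29807.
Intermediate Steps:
q(k, F) = 1/(162 + F)
q(160, 195) - 1*29807 = 1/(162 + 195) - 1*29807 = 1/357 - 29807 = -10641098/357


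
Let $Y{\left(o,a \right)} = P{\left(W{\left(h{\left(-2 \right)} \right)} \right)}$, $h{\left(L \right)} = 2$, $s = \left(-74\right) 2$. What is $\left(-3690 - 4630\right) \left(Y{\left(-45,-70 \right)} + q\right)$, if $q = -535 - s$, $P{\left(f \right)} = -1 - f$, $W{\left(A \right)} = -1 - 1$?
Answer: $3211520$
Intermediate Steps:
$s = -148$
$W{\left(A \right)} = -2$ ($W{\left(A \right)} = -1 - 1 = -2$)
$Y{\left(o,a \right)} = 1$ ($Y{\left(o,a \right)} = -1 - -2 = -1 + 2 = 1$)
$q = -387$ ($q = -535 - -148 = -535 + 148 = -387$)
$\left(-3690 - 4630\right) \left(Y{\left(-45,-70 \right)} + q\right) = \left(-3690 - 4630\right) \left(1 - 387\right) = \left(-8320\right) \left(-386\right) = 3211520$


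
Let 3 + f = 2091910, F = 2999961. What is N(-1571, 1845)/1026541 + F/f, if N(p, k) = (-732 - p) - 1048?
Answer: 3079145756338/2147428303687 ≈ 1.4339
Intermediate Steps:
f = 2091907 (f = -3 + 2091910 = 2091907)
N(p, k) = -1780 - p
N(-1571, 1845)/1026541 + F/f = (-1780 - 1*(-1571))/1026541 + 2999961/2091907 = (-1780 + 1571)*(1/1026541) + 2999961*(1/2091907) = -209*1/1026541 + 2999961/2091907 = -209/1026541 + 2999961/2091907 = 3079145756338/2147428303687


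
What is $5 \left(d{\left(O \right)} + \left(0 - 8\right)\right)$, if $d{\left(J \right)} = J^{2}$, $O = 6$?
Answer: $140$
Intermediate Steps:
$5 \left(d{\left(O \right)} + \left(0 - 8\right)\right) = 5 \left(6^{2} + \left(0 - 8\right)\right) = 5 \left(36 + \left(0 - 8\right)\right) = 5 \left(36 - 8\right) = 5 \cdot 28 = 140$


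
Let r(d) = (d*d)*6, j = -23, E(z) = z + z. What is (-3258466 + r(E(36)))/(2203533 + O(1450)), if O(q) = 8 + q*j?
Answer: -3227362/2170191 ≈ -1.4871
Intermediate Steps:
E(z) = 2*z
O(q) = 8 - 23*q (O(q) = 8 + q*(-23) = 8 - 23*q)
r(d) = 6*d**2 (r(d) = d**2*6 = 6*d**2)
(-3258466 + r(E(36)))/(2203533 + O(1450)) = (-3258466 + 6*(2*36)**2)/(2203533 + (8 - 23*1450)) = (-3258466 + 6*72**2)/(2203533 + (8 - 33350)) = (-3258466 + 6*5184)/(2203533 - 33342) = (-3258466 + 31104)/2170191 = -3227362*1/2170191 = -3227362/2170191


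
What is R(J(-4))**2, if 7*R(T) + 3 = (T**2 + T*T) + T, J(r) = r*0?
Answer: 9/49 ≈ 0.18367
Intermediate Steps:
J(r) = 0
R(T) = -3/7 + T/7 + 2*T**2/7 (R(T) = -3/7 + ((T**2 + T*T) + T)/7 = -3/7 + ((T**2 + T**2) + T)/7 = -3/7 + (2*T**2 + T)/7 = -3/7 + (T + 2*T**2)/7 = -3/7 + (T/7 + 2*T**2/7) = -3/7 + T/7 + 2*T**2/7)
R(J(-4))**2 = (-3/7 + (1/7)*0 + (2/7)*0**2)**2 = (-3/7 + 0 + (2/7)*0)**2 = (-3/7 + 0 + 0)**2 = (-3/7)**2 = 9/49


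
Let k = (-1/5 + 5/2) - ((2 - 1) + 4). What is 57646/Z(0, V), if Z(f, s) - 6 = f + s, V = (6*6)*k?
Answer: -7585/12 ≈ -632.08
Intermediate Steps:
k = -27/10 (k = (-1*1/5 + 5*(1/2)) - (1 + 4) = (-1/5 + 5/2) - 1*5 = 23/10 - 5 = -27/10 ≈ -2.7000)
V = -486/5 (V = (6*6)*(-27/10) = 36*(-27/10) = -486/5 ≈ -97.200)
Z(f, s) = 6 + f + s (Z(f, s) = 6 + (f + s) = 6 + f + s)
57646/Z(0, V) = 57646/(6 + 0 - 486/5) = 57646/(-456/5) = 57646*(-5/456) = -7585/12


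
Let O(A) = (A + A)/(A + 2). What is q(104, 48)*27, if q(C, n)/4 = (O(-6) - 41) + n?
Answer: 1080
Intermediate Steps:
O(A) = 2*A/(2 + A) (O(A) = (2*A)/(2 + A) = 2*A/(2 + A))
q(C, n) = -152 + 4*n (q(C, n) = 4*((2*(-6)/(2 - 6) - 41) + n) = 4*((2*(-6)/(-4) - 41) + n) = 4*((2*(-6)*(-¼) - 41) + n) = 4*((3 - 41) + n) = 4*(-38 + n) = -152 + 4*n)
q(104, 48)*27 = (-152 + 4*48)*27 = (-152 + 192)*27 = 40*27 = 1080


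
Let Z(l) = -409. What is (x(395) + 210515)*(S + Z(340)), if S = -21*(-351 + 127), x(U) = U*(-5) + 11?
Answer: 895726545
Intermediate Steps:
x(U) = 11 - 5*U (x(U) = -5*U + 11 = 11 - 5*U)
S = 4704 (S = -21*(-224) = 4704)
(x(395) + 210515)*(S + Z(340)) = ((11 - 5*395) + 210515)*(4704 - 409) = ((11 - 1975) + 210515)*4295 = (-1964 + 210515)*4295 = 208551*4295 = 895726545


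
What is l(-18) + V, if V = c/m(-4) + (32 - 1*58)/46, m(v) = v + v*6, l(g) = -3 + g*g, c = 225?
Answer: 201185/644 ≈ 312.40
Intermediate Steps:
l(g) = -3 + g**2
m(v) = 7*v (m(v) = v + 6*v = 7*v)
V = -5539/644 (V = 225/((7*(-4))) + (32 - 1*58)/46 = 225/(-28) + (32 - 58)*(1/46) = 225*(-1/28) - 26*1/46 = -225/28 - 13/23 = -5539/644 ≈ -8.6009)
l(-18) + V = (-3 + (-18)**2) - 5539/644 = (-3 + 324) - 5539/644 = 321 - 5539/644 = 201185/644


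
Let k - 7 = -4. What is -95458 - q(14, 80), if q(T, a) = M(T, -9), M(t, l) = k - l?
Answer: -95470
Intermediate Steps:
k = 3 (k = 7 - 4 = 3)
M(t, l) = 3 - l
q(T, a) = 12 (q(T, a) = 3 - 1*(-9) = 3 + 9 = 12)
-95458 - q(14, 80) = -95458 - 1*12 = -95458 - 12 = -95470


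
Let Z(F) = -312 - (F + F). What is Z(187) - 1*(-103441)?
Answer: 102755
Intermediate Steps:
Z(F) = -312 - 2*F
Z(187) - 1*(-103441) = (-312 - 2*187) - 1*(-103441) = (-312 - 374) + 103441 = -686 + 103441 = 102755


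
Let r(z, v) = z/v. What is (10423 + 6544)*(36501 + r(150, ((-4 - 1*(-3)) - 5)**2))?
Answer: 3716298977/6 ≈ 6.1938e+8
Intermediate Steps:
(10423 + 6544)*(36501 + r(150, ((-4 - 1*(-3)) - 5)**2)) = (10423 + 6544)*(36501 + 150/(((-4 - 1*(-3)) - 5)**2)) = 16967*(36501 + 150/(((-4 + 3) - 5)**2)) = 16967*(36501 + 150/((-1 - 5)**2)) = 16967*(36501 + 150/((-6)**2)) = 16967*(36501 + 150/36) = 16967*(36501 + 150*(1/36)) = 16967*(36501 + 25/6) = 16967*(219031/6) = 3716298977/6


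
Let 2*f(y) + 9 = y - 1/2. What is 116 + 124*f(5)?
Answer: -163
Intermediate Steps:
f(y) = -19/4 + y/2 (f(y) = -9/2 + (y - 1/2)/2 = -9/2 + (y - 1*½)/2 = -9/2 + (y - ½)/2 = -9/2 + (-½ + y)/2 = -9/2 + (-¼ + y/2) = -19/4 + y/2)
116 + 124*f(5) = 116 + 124*(-19/4 + (½)*5) = 116 + 124*(-19/4 + 5/2) = 116 + 124*(-9/4) = 116 - 279 = -163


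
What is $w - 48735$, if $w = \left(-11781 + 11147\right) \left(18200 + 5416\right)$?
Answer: $-15021279$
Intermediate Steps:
$w = -14972544$ ($w = \left(-634\right) 23616 = -14972544$)
$w - 48735 = -14972544 - 48735 = -15021279$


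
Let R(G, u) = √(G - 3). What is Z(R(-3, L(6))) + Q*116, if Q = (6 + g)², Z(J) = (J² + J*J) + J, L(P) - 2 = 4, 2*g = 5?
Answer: 8369 + I*√6 ≈ 8369.0 + 2.4495*I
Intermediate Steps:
g = 5/2 (g = (½)*5 = 5/2 ≈ 2.5000)
L(P) = 6 (L(P) = 2 + 4 = 6)
R(G, u) = √(-3 + G)
Z(J) = J + 2*J² (Z(J) = (J² + J²) + J = 2*J² + J = J + 2*J²)
Q = 289/4 (Q = (6 + 5/2)² = (17/2)² = 289/4 ≈ 72.250)
Z(R(-3, L(6))) + Q*116 = √(-3 - 3)*(1 + 2*√(-3 - 3)) + (289/4)*116 = √(-6)*(1 + 2*√(-6)) + 8381 = (I*√6)*(1 + 2*(I*√6)) + 8381 = (I*√6)*(1 + 2*I*√6) + 8381 = I*√6*(1 + 2*I*√6) + 8381 = 8381 + I*√6*(1 + 2*I*√6)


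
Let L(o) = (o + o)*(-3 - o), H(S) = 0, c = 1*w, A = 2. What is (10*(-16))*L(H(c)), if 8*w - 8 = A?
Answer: 0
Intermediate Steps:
w = 5/4 (w = 1 + (⅛)*2 = 1 + ¼ = 5/4 ≈ 1.2500)
c = 5/4 (c = 1*(5/4) = 5/4 ≈ 1.2500)
L(o) = 2*o*(-3 - o) (L(o) = (2*o)*(-3 - o) = 2*o*(-3 - o))
(10*(-16))*L(H(c)) = (10*(-16))*(-2*0*(3 + 0)) = -(-320)*0*3 = -160*0 = 0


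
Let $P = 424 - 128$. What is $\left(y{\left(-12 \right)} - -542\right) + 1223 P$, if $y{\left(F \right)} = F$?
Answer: $362538$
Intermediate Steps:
$P = 296$
$\left(y{\left(-12 \right)} - -542\right) + 1223 P = \left(-12 - -542\right) + 1223 \cdot 296 = \left(-12 + 542\right) + 362008 = 530 + 362008 = 362538$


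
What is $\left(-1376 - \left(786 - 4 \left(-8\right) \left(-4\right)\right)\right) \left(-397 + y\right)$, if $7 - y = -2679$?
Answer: $-4655826$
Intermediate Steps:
$y = 2686$ ($y = 7 - -2679 = 7 + 2679 = 2686$)
$\left(-1376 - \left(786 - 4 \left(-8\right) \left(-4\right)\right)\right) \left(-397 + y\right) = \left(-1376 - \left(786 - 4 \left(-8\right) \left(-4\right)\right)\right) \left(-397 + 2686\right) = \left(-1376 + \left(\left(\left(-32\right) \left(-4\right) + 174\right) - 960\right)\right) 2289 = \left(-1376 + \left(\left(128 + 174\right) - 960\right)\right) 2289 = \left(-1376 + \left(302 - 960\right)\right) 2289 = \left(-1376 - 658\right) 2289 = \left(-2034\right) 2289 = -4655826$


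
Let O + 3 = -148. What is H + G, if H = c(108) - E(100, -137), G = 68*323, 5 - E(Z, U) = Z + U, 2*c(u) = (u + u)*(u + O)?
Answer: 17278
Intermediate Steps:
O = -151 (O = -3 - 148 = -151)
c(u) = u*(-151 + u) (c(u) = ((u + u)*(u - 151))/2 = ((2*u)*(-151 + u))/2 = (2*u*(-151 + u))/2 = u*(-151 + u))
E(Z, U) = 5 - U - Z (E(Z, U) = 5 - (Z + U) = 5 - (U + Z) = 5 + (-U - Z) = 5 - U - Z)
G = 21964
H = -4686 (H = 108*(-151 + 108) - (5 - 1*(-137) - 1*100) = 108*(-43) - (5 + 137 - 100) = -4644 - 1*42 = -4644 - 42 = -4686)
H + G = -4686 + 21964 = 17278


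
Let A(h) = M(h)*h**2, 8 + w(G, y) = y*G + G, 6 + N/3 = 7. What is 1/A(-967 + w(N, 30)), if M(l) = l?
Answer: -1/686128968 ≈ -1.4575e-9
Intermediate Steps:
N = 3 (N = -18 + 3*7 = -18 + 21 = 3)
w(G, y) = -8 + G + G*y (w(G, y) = -8 + (y*G + G) = -8 + (G*y + G) = -8 + (G + G*y) = -8 + G + G*y)
A(h) = h**3 (A(h) = h*h**2 = h**3)
1/A(-967 + w(N, 30)) = 1/((-967 + (-8 + 3 + 3*30))**3) = 1/((-967 + (-8 + 3 + 90))**3) = 1/((-967 + 85)**3) = 1/((-882)**3) = 1/(-686128968) = -1/686128968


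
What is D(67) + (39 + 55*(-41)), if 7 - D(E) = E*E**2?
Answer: -302972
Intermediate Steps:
D(E) = 7 - E**3 (D(E) = 7 - E*E**2 = 7 - E**3)
D(67) + (39 + 55*(-41)) = (7 - 1*67**3) + (39 + 55*(-41)) = (7 - 1*300763) + (39 - 2255) = (7 - 300763) - 2216 = -300756 - 2216 = -302972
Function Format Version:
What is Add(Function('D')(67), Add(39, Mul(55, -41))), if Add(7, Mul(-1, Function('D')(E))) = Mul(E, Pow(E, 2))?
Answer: -302972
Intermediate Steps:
Function('D')(E) = Add(7, Mul(-1, Pow(E, 3))) (Function('D')(E) = Add(7, Mul(-1, Mul(E, Pow(E, 2)))) = Add(7, Mul(-1, Pow(E, 3))))
Add(Function('D')(67), Add(39, Mul(55, -41))) = Add(Add(7, Mul(-1, Pow(67, 3))), Add(39, Mul(55, -41))) = Add(Add(7, Mul(-1, 300763)), Add(39, -2255)) = Add(Add(7, -300763), -2216) = Add(-300756, -2216) = -302972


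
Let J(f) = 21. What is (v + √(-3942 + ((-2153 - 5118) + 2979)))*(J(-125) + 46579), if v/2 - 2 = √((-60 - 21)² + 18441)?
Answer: 186400 + 279600*√2778 + 46600*I*√8234 ≈ 1.4923e+7 + 4.2286e+6*I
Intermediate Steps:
v = 4 + 6*√2778 (v = 4 + 2*√((-60 - 21)² + 18441) = 4 + 2*√((-81)² + 18441) = 4 + 2*√(6561 + 18441) = 4 + 2*√25002 = 4 + 2*(3*√2778) = 4 + 6*√2778 ≈ 320.24)
(v + √(-3942 + ((-2153 - 5118) + 2979)))*(J(-125) + 46579) = ((4 + 6*√2778) + √(-3942 + ((-2153 - 5118) + 2979)))*(21 + 46579) = ((4 + 6*√2778) + √(-3942 + (-7271 + 2979)))*46600 = ((4 + 6*√2778) + √(-3942 - 4292))*46600 = ((4 + 6*√2778) + √(-8234))*46600 = ((4 + 6*√2778) + I*√8234)*46600 = (4 + 6*√2778 + I*√8234)*46600 = 186400 + 279600*√2778 + 46600*I*√8234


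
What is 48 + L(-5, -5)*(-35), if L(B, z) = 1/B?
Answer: 55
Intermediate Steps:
48 + L(-5, -5)*(-35) = 48 - 35/(-5) = 48 - ⅕*(-35) = 48 + 7 = 55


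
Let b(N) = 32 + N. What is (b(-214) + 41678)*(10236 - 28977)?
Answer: -777676536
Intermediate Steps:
(b(-214) + 41678)*(10236 - 28977) = ((32 - 214) + 41678)*(10236 - 28977) = (-182 + 41678)*(-18741) = 41496*(-18741) = -777676536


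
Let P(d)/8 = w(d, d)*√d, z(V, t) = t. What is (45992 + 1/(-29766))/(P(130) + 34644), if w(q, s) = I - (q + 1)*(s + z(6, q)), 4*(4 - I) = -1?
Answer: -3952296853577/23932575338799292 - 186488996981233*√130/143595452032795752 ≈ -0.014973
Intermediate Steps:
I = 17/4 (I = 4 - ¼*(-1) = 4 + ¼ = 17/4 ≈ 4.2500)
w(q, s) = 17/4 - (1 + q)*(q + s) (w(q, s) = 17/4 - (q + 1)*(s + q) = 17/4 - (1 + q)*(q + s))
P(d) = 8*√d*(17/4 - 2*d - 2*d²) (P(d) = 8*((17/4 - d - d - d² - d*d)*√d) = 8*((17/4 - d - d - d² - d²)*√d) = 8*((17/4 - 2*d - 2*d²)*√d) = 8*(√d*(17/4 - 2*d - 2*d²)) = 8*√d*(17/4 - 2*d - 2*d²))
(45992 + 1/(-29766))/(P(130) + 34644) = (45992 + 1/(-29766))/(√130*(34 - 16*130 - 16*130²) + 34644) = (45992 - 1/29766)/(√130*(34 - 2080 - 16*16900) + 34644) = 1368997871/(29766*(√130*(34 - 2080 - 270400) + 34644)) = 1368997871/(29766*(√130*(-272446) + 34644)) = 1368997871/(29766*(-272446*√130 + 34644)) = 1368997871/(29766*(34644 - 272446*√130))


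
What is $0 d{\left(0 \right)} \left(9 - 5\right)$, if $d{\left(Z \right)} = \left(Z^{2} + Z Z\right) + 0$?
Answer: $0$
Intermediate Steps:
$d{\left(Z \right)} = 2 Z^{2}$ ($d{\left(Z \right)} = \left(Z^{2} + Z^{2}\right) + 0 = 2 Z^{2} + 0 = 2 Z^{2}$)
$0 d{\left(0 \right)} \left(9 - 5\right) = 0 \cdot 2 \cdot 0^{2} \left(9 - 5\right) = 0 \cdot 2 \cdot 0 \left(9 - 5\right) = 0 \cdot 0 \cdot 4 = 0 \cdot 4 = 0$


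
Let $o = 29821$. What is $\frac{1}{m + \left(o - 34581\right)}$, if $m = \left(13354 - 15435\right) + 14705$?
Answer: $\frac{1}{7864} \approx 0.00012716$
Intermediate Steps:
$m = 12624$ ($m = -2081 + 14705 = 12624$)
$\frac{1}{m + \left(o - 34581\right)} = \frac{1}{12624 + \left(29821 - 34581\right)} = \frac{1}{12624 - 4760} = \frac{1}{7864}$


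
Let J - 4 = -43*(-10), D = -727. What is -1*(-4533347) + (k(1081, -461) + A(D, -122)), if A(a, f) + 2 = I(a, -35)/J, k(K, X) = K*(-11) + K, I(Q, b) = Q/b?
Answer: 68697307377/15190 ≈ 4.5225e+6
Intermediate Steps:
k(K, X) = -10*K (k(K, X) = -11*K + K = -10*K)
J = 434 (J = 4 - 43*(-10) = 4 + 430 = 434)
A(a, f) = -2 - a/15190 (A(a, f) = -2 + (a/(-35))/434 = -2 + (a*(-1/35))*(1/434) = -2 - a/35*(1/434) = -2 - a/15190)
-1*(-4533347) + (k(1081, -461) + A(D, -122)) = -1*(-4533347) + (-10*1081 + (-2 - 1/15190*(-727))) = 4533347 + (-10810 + (-2 + 727/15190)) = 4533347 + (-10810 - 29653/15190) = 4533347 - 164233553/15190 = 68697307377/15190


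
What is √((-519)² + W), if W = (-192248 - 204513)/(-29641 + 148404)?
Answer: √3799195553645366/118763 ≈ 519.00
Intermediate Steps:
W = -396761/118763 ≈ -3.3408
√((-519)² + W) = √((-519)² - 396761/118763) = √(269361 - 396761/118763) = √(31989723682/118763) = √3799195553645366/118763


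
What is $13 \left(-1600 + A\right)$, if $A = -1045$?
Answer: $-34385$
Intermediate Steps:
$13 \left(-1600 + A\right) = 13 \left(-1600 - 1045\right) = 13 \left(-2645\right) = -34385$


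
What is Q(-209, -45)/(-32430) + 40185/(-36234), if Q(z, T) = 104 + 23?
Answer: -12109271/10880265 ≈ -1.1130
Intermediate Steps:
Q(z, T) = 127
Q(-209, -45)/(-32430) + 40185/(-36234) = 127/(-32430) + 40185/(-36234) = 127*(-1/32430) + 40185*(-1/36234) = -127/32430 - 4465/4026 = -12109271/10880265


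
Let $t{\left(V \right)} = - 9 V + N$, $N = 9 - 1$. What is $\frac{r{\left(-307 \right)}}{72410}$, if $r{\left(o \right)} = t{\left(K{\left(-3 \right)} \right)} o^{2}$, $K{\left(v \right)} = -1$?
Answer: $\frac{1602233}{72410} \approx 22.127$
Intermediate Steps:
$N = 8$ ($N = 9 - 1 = 8$)
$t{\left(V \right)} = 8 - 9 V$ ($t{\left(V \right)} = - 9 V + 8 = 8 - 9 V$)
$r{\left(o \right)} = 17 o^{2}$ ($r{\left(o \right)} = \left(8 - -9\right) o^{2} = \left(8 + 9\right) o^{2} = 17 o^{2}$)
$\frac{r{\left(-307 \right)}}{72410} = \frac{17 \left(-307\right)^{2}}{72410} = 17 \cdot 94249 \cdot \frac{1}{72410} = 1602233 \cdot \frac{1}{72410} = \frac{1602233}{72410}$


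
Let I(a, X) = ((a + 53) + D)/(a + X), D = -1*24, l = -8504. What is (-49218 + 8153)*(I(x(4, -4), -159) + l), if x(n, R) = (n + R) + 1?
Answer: 27588740015/79 ≈ 3.4922e+8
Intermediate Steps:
D = -24
x(n, R) = 1 + R + n (x(n, R) = (R + n) + 1 = 1 + R + n)
I(a, X) = (29 + a)/(X + a) (I(a, X) = ((a + 53) - 24)/(a + X) = ((53 + a) - 24)/(X + a) = (29 + a)/(X + a))
(-49218 + 8153)*(I(x(4, -4), -159) + l) = (-49218 + 8153)*((29 + (1 - 4 + 4))/(-159 + (1 - 4 + 4)) - 8504) = -41065*((29 + 1)/(-159 + 1) - 8504) = -41065*(30/(-158) - 8504) = -41065*(-1/158*30 - 8504) = -41065*(-15/79 - 8504) = -41065*(-671831/79) = 27588740015/79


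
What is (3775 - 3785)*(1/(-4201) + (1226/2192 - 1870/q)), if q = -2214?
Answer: -35772821395/2548477836 ≈ -14.037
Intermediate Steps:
(3775 - 3785)*(1/(-4201) + (1226/2192 - 1870/q)) = (3775 - 3785)*(1/(-4201) + (1226/2192 - 1870/(-2214))) = -10*(-1/4201 + (1226*(1/2192) - 1870*(-1/2214))) = -10*(-1/4201 + (613/1096 + 935/1107)) = -10*(-1/4201 + 1703351/1213272) = -10*7154564279/5096955672 = -35772821395/2548477836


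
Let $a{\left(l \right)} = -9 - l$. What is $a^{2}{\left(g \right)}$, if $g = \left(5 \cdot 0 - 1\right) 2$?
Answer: $49$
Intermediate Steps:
$g = -2$ ($g = \left(0 - 1\right) 2 = \left(-1\right) 2 = -2$)
$a^{2}{\left(g \right)} = \left(-9 - -2\right)^{2} = \left(-9 + 2\right)^{2} = \left(-7\right)^{2} = 49$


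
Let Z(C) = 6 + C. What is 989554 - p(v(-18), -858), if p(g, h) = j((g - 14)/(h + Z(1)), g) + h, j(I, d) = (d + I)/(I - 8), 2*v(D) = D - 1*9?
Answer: 13430954210/13561 ≈ 9.9041e+5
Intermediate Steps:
v(D) = -9/2 + D/2 (v(D) = (D - 1*9)/2 = (D - 9)/2 = (-9 + D)/2 = -9/2 + D/2)
j(I, d) = (I + d)/(-8 + I)
p(g, h) = h + (g + (-14 + g)/(7 + h))/(-8 + (-14 + g)/(7 + h)) (p(g, h) = ((g - 14)/(h + (6 + 1)) + g)/(-8 + (g - 14)/(h + (6 + 1))) + h = ((-14 + g)/(h + 7) + g)/(-8 + (-14 + g)/(h + 7)) + h = ((-14 + g)/(7 + h) + g)/(-8 + (-14 + g)/(7 + h)) + h = (g + (-14 + g)/(7 + h))/(-8 + (-14 + g)/(7 + h)) + h = h + (g + (-14 + g)/(7 + h))/(-8 + (-14 + g)/(7 + h)))
989554 - p(v(-18), -858) = 989554 - (-14 + (-9/2 + (½)*(-18)) + (-9/2 + (½)*(-18))*(7 - 858) - 858*(-70 + (-9/2 + (½)*(-18)) - 8*(-858)))/(-70 + (-9/2 + (½)*(-18)) - 8*(-858)) = 989554 - (-14 + (-9/2 - 9) + (-9/2 - 9)*(-851) - 858*(-70 + (-9/2 - 9) + 6864))/(-70 + (-9/2 - 9) + 6864) = 989554 - (-14 - 27/2 - 27/2*(-851) - 858*(-70 - 27/2 + 6864))/(-70 - 27/2 + 6864) = 989554 - (-14 - 27/2 + 22977/2 - 858*13561/2)/13561/2 = 989554 - 2*(-14 - 27/2 + 22977/2 - 5817669)/13561 = 989554 - 2*(-5806208)/13561 = 989554 - 1*(-11612416/13561) = 989554 + 11612416/13561 = 13430954210/13561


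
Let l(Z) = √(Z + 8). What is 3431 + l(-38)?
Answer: 3431 + I*√30 ≈ 3431.0 + 5.4772*I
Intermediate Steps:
l(Z) = √(8 + Z)
3431 + l(-38) = 3431 + √(8 - 38) = 3431 + √(-30) = 3431 + I*√30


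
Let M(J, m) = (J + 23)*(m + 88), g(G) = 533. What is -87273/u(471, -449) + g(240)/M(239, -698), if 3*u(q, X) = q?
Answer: -13948054541/25091740 ≈ -555.88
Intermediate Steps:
M(J, m) = (23 + J)*(88 + m)
u(q, X) = q/3
-87273/u(471, -449) + g(240)/M(239, -698) = -87273/((1/3)*471) + 533/(2024 + 23*(-698) + 88*239 + 239*(-698)) = -87273/157 + 533/(2024 - 16054 + 21032 - 166822) = -87273*1/157 + 533/(-159820) = -87273/157 + 533*(-1/159820) = -87273/157 - 533/159820 = -13948054541/25091740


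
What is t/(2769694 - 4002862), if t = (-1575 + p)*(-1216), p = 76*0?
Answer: -39900/25691 ≈ -1.5531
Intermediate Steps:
p = 0
t = 1915200 (t = (-1575 + 0)*(-1216) = -1575*(-1216) = 1915200)
t/(2769694 - 4002862) = 1915200/(2769694 - 4002862) = 1915200/(-1233168) = 1915200*(-1/1233168) = -39900/25691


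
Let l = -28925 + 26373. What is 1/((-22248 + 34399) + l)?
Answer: 1/9599 ≈ 0.00010418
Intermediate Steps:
l = -2552
1/((-22248 + 34399) + l) = 1/((-22248 + 34399) - 2552) = 1/(12151 - 2552) = 1/9599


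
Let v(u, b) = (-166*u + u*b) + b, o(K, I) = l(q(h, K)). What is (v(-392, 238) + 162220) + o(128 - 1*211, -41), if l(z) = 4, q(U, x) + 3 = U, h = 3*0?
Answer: 134238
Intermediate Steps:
h = 0
q(U, x) = -3 + U
o(K, I) = 4
v(u, b) = b - 166*u + b*u (v(u, b) = (-166*u + b*u) + b = b - 166*u + b*u)
(v(-392, 238) + 162220) + o(128 - 1*211, -41) = ((238 - 166*(-392) + 238*(-392)) + 162220) + 4 = ((238 + 65072 - 93296) + 162220) + 4 = (-27986 + 162220) + 4 = 134234 + 4 = 134238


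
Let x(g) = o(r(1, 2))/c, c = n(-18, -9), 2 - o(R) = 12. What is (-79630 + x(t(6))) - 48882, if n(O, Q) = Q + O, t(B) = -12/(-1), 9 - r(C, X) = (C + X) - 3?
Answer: -3469814/27 ≈ -1.2851e+5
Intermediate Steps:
r(C, X) = 12 - C - X (r(C, X) = 9 - ((C + X) - 3) = 9 - (-3 + C + X) = 9 + (3 - C - X) = 12 - C - X)
o(R) = -10 (o(R) = 2 - 1*12 = 2 - 12 = -10)
t(B) = 12 (t(B) = -12*(-1) = 12)
n(O, Q) = O + Q
c = -27 (c = -18 - 9 = -27)
x(g) = 10/27 (x(g) = -10/(-27) = -10*(-1/27) = 10/27)
(-79630 + x(t(6))) - 48882 = (-79630 + 10/27) - 48882 = -2150000/27 - 48882 = -3469814/27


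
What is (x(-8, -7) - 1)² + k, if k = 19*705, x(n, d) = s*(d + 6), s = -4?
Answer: 13404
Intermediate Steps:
x(n, d) = -24 - 4*d (x(n, d) = -4*(d + 6) = -4*(6 + d) = -24 - 4*d)
k = 13395
(x(-8, -7) - 1)² + k = ((-24 - 4*(-7)) - 1)² + 13395 = ((-24 + 28) - 1)² + 13395 = (4 - 1)² + 13395 = 3² + 13395 = 9 + 13395 = 13404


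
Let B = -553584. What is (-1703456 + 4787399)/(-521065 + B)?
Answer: -3083943/1074649 ≈ -2.8697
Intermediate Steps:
(-1703456 + 4787399)/(-521065 + B) = (-1703456 + 4787399)/(-521065 - 553584) = 3083943/(-1074649) = 3083943*(-1/1074649) = -3083943/1074649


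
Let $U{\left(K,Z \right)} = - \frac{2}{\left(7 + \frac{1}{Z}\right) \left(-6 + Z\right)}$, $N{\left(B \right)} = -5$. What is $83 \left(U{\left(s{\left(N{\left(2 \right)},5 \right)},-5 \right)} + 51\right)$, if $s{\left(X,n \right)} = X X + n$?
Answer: $\frac{791986}{187} \approx 4235.2$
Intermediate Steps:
$s{\left(X,n \right)} = n + X^{2}$ ($s{\left(X,n \right)} = X^{2} + n = n + X^{2}$)
$U{\left(K,Z \right)} = - \frac{2}{\left(-6 + Z\right) \left(7 + \frac{1}{Z}\right)}$
$83 \left(U{\left(s{\left(N{\left(2 \right)},5 \right)},-5 \right)} + 51\right) = 83 \left(2 \left(-5\right) \frac{1}{6 - 7 \left(-5\right)^{2} + 41 \left(-5\right)} + 51\right) = 83 \left(2 \left(-5\right) \frac{1}{6 - 175 - 205} + 51\right) = 83 \left(2 \left(-5\right) \frac{1}{-374} + 51\right) = 83 \left(2 \left(-5\right) \left(- \frac{1}{374}\right) + 51\right) = 83 \left(\frac{5}{187} + 51\right) = 83 \cdot \frac{9542}{187} = \frac{791986}{187}$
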